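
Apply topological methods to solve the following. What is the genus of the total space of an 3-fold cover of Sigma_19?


For an n-sheeted cover: chi(E) = n * chi(B).
chi(Sigma_19) = 2 - 2*19 = -36.
chi(E) = 3 * (-36) = -108.
genus(E) = (2 - chi(E))/2 = (2 - (-108))/2 = 110/2 = 55

55


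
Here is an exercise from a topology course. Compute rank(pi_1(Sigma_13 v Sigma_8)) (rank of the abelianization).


For a wedge: H_1(A v B) = H_1(A) + H_1(B).
b_1(Sigma_13) = 26, b_1(Sigma_8) = 16.
b_1 = 26 + 16 = 42

42


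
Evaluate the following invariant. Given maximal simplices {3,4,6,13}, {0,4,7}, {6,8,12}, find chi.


Enumerate all faces; f-vector: f_0=8, f_1=12, f_2=6, f_3=1.
chi = sum (-1)^k f_k = 1

1


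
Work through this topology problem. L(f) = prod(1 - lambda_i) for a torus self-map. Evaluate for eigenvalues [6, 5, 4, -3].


For a torus self-map: L(f) = det(I - A) where A acts on H_1.
L(f) = (1-6) * (1-5) * (1-4) * (1--3) = -5 * -4 * -3 * 4 = -240

-240


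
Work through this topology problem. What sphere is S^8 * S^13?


Join of spheres: S^m * S^n = S^{m+n+1}.
dim = 8 + 13 + 1 = 22

22


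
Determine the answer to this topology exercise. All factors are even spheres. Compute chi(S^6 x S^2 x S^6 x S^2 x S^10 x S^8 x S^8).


chi is multiplicative: chi(X x Y) = chi(X) chi(Y).
Each even-dim sphere has chi = 2. There are 7 factors.
chi = 2^7 = 128

128


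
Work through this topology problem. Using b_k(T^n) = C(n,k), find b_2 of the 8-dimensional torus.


By the Kunneth formula, b_k(T^n) = C(n,k).
b_2(T^8) = C(8,2).
C(8,2) = 8!/(2!*6!) = 28

28


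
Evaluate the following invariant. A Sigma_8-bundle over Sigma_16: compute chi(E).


For a fiber bundle F -> E -> B (with CW structure): chi(E) = chi(B) * chi(F).
chi(Sigma_16) = -30, chi(Sigma_8) = -14.
chi(E) = (-30) * (-14) = 420

420


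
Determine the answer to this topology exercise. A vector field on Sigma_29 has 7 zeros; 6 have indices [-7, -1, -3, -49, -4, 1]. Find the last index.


Poincare-Hopf: sum of indices = chi(M).
chi(Sigma_29) = 2 - 2*29 = -56.
Sum of known indices = -63.
x = chi - (sum known) = -56 - (-63) = 7

7


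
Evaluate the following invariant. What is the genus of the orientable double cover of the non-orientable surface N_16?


chi(N_16) = 2 - 16 = -14.
Double cover: chi(Sigma_g) = 2 * chi(N_16) = 2*(-14) = -28.
2 - 2g = -28, so g = (2 - (-28))/2 = 30/2 = 15

15


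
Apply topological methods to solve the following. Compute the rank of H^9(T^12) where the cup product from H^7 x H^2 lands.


Cup product: H^p x H^q -> H^{p+q}; here p+q = 7+2 = 9.
rank H^k(T^n) = C(n,k).
C(12,9) = 220

220


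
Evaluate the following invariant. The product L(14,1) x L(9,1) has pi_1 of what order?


pi_1(X x Y) = pi_1(X) x pi_1(Y).
pi_1(L(14,1)) = Z/14, pi_1(L(9,1)) = Z/9.
|Z/14 x Z/9| = 14 * 9 = 126

126


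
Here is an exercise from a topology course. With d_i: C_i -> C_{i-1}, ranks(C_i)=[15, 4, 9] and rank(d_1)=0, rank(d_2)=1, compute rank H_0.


rank H_k = rank(ker d_k) - rank(im d_{k+1}).
rank(ker d_0) = rank(C_0) - rank(d_0) = 15 - 0 = 15.
rank(im d_{0+1}) = 0.
rank H_0 = 15 - 0 = 15

15


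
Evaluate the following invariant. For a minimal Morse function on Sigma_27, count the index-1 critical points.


A perfect Morse function has m_k = b_k.
For Sigma_27: b_0=1, b_1=2g=54, b_2=1.
Saddles m_1 = 2g = 54

54


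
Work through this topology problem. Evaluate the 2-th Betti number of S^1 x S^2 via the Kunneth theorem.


Each S^d has Poincare polynomial 1 + t^d.
The product S^1 x S^2 has Poincare polynomial prod(1+t^d_i).
Expanding: b_0=1, b_1=1, b_2=1, b_3=1.
b_2 = 1

1


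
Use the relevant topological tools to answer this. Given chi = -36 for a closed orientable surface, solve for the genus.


chi = 2 - 2g for closed orientable surfaces.
-36 = 2 - 2g
2g = 2 - (-36) = 38
g = 19

19


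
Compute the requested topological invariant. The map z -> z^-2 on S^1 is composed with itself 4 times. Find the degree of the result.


deg(f) = -2. Degree is multiplicative: deg(f^4) = (deg f)^4.
deg(f^4) = (-2)^4 = 16

16


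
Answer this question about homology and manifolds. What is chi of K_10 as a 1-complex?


K_10: V = 10, E = C(10,2) = 45.
chi = V - E = 10 - 45 = -35

-35


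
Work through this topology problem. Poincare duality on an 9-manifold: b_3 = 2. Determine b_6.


Poincare duality for closed orientable n-manifolds: b_k = b_{n-k}.
Here n = 9, so b_6 = b_3 = 2

2


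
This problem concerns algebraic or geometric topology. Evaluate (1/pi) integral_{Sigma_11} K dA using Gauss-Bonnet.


Gauss-Bonnet: integral K dA = 2*pi*chi(M).
chi(Sigma_11) = 2 - 2*11 = -20.
(integral K dA)/pi = 2*chi = 2*(-20) = -40

-40


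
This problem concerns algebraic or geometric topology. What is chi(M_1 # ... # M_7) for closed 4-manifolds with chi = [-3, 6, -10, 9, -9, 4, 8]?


For n-manifolds: chi(A#B) = chi(A) + chi(B) - chi(S^4).
chi(S^4) = 1 + (-1)^4 = 2.
chi(#) = (sum chi_i) - (7-1)*chi(S^4) = 5 - 6*2 = -7

-7


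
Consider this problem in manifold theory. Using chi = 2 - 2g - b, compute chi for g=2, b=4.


For a compact orientable surface with genus g and b boundary components: chi = 2 - 2g - b.
chi = 2 - 2*2 - 4 = 2 - 4 - 4 = -6

-6


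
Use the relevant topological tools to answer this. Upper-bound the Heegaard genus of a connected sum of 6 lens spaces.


Heegaard genus satisfies g(A#B) <= g(A) + g(B).
Each lens space has g = 1.
Upper bound: 6 * 1 = 6

6


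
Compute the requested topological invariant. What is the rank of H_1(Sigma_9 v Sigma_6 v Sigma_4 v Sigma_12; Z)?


For a wedge X v Y: reduced H_k(X v Y) = H_k(X) + H_k(Y).
Each Sigma_g contributes b_1 = 2g.
b_1 = 18 + 12 + 8 + 24 = 62

62


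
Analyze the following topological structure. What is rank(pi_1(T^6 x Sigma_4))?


pi_1(A x B) = pi_1(A) x pi_1(B); rank of abelianization = b_1.
b_1(T^6) = 6, b_1(Sigma_4) = 2*4 = 8.
b_1(product) = 6 + 8 = 14

14


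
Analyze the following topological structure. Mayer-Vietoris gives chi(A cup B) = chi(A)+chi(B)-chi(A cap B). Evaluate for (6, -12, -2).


chi(A cup B) = chi(A) + chi(B) - chi(A cap B)
= 6 + (-12) - (-2)
= -4

-4


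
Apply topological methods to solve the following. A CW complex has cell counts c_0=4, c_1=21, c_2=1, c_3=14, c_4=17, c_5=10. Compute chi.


chi = sum_k (-1)^k c_k.
= (-1)^0*4 + (-1)^1*21 + (-1)^2*1 + (-1)^3*14 + (-1)^4*17 + (-1)^5*10
= (4) + (-21) + (1) + (-14) + (17) + (-10)
= -23

-23


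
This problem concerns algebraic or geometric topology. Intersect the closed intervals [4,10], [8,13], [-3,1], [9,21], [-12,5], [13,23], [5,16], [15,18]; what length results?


Intersection = [max(a_i), min(b_i)] = [15, 1].
Since 15 > 1, the intersection is empty.
Length = 0

0


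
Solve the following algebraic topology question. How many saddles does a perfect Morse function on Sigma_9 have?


A perfect Morse function has m_k = b_k.
For Sigma_9: b_0=1, b_1=2g=18, b_2=1.
Saddles m_1 = 2g = 18

18


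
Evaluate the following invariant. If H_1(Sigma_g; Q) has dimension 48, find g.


For a closed orientable surface: b_1 = 2g.
48 = 2g
g = 48 / 2 = 24

24


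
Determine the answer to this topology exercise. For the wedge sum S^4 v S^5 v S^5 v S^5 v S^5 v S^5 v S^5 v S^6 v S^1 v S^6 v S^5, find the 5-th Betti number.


For a wedge of spheres, H_k (k>0) is free on one generator per sphere of dimension k.
Spheres of dimension 5: count = 7.
b_5 = 7

7


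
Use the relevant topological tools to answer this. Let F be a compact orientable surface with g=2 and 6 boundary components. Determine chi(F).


For a compact orientable surface with genus g and b boundary components: chi = 2 - 2g - b.
chi = 2 - 2*2 - 6 = 2 - 4 - 6 = -8

-8


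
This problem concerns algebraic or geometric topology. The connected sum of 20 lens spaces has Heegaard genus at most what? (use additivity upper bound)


Heegaard genus satisfies g(A#B) <= g(A) + g(B).
Each lens space has g = 1.
Upper bound: 20 * 1 = 20

20


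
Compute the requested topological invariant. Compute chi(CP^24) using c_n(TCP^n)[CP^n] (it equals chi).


For any closed oriented manifold, <e(TM),[M]> = chi(M).
chi(CP^24) = 24+1 = 25

25


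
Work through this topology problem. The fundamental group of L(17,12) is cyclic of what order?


pi_1(L(p,q)) = Z/pZ for any q coprime to p.
|pi_1(L(17,12))| = 17

17


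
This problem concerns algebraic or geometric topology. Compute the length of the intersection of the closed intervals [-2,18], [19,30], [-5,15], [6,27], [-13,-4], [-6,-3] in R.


Intersection = [max(a_i), min(b_i)] = [19, -4].
Since 19 > -4, the intersection is empty.
Length = 0

0


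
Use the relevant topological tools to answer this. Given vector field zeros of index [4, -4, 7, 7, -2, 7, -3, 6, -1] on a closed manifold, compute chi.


Poincare-Hopf: chi(M) = sum of indices of zeros.
chi = (4) + (-4) + (7) + (7) + (-2) + (7) + (-3) + (6) + (-1) = 21

21


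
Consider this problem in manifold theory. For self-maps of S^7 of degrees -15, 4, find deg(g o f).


Degree is multiplicative under composition: deg(g o f) = deg(g) * deg(f).
= 4 * -15 = -60

-60


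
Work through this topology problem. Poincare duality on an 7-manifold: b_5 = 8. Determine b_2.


Poincare duality for closed orientable n-manifolds: b_k = b_{n-k}.
Here n = 7, so b_2 = b_5 = 8

8


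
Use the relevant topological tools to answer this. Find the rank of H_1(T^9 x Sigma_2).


pi_1(A x B) = pi_1(A) x pi_1(B); rank of abelianization = b_1.
b_1(T^9) = 9, b_1(Sigma_2) = 2*2 = 4.
b_1(product) = 9 + 4 = 13

13


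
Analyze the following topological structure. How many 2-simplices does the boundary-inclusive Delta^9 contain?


Delta^9 has 9+1 vertices. A 2-face is a choice of 2+1 vertices.
f_2 = C(9+1, 2+1) = C(10,3) = 120

120


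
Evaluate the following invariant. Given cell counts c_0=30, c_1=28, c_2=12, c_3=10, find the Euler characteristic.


chi = sum_k (-1)^k c_k.
= (-1)^0*30 + (-1)^1*28 + (-1)^2*12 + (-1)^3*10
= (30) + (-28) + (12) + (-10)
= 4

4


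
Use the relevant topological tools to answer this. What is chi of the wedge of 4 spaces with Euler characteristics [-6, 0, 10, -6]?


chi(A v B) = chi(A) + chi(B) - 1 (one point identified).
For 4 spaces: chi = (sum chi_i) - (4 - 1).
sum = -2; chi = -2 - 3 = -5

-5


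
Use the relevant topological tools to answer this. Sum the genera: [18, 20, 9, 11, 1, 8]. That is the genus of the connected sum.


Genus is additive under connected sum of orientable surfaces.
g = 18 + 20 + 9 + 11 + 1 + 8 = 67

67


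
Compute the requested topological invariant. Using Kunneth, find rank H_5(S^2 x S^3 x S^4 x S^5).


Each S^d has Poincare polynomial 1 + t^d.
The product S^2 x S^3 x S^4 x S^5 has Poincare polynomial prod(1+t^d_i).
Expanding: b_0=1, b_2=1, b_3=1, b_4=1, b_5=2, b_6=1, b_7=2, b_8=1, b_9=2, b_10=1, b_11=1, b_12=1, b_14=1.
b_5 = 2

2


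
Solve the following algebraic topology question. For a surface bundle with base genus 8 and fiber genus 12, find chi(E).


For a fiber bundle F -> E -> B (with CW structure): chi(E) = chi(B) * chi(F).
chi(Sigma_8) = -14, chi(Sigma_12) = -22.
chi(E) = (-14) * (-22) = 308

308


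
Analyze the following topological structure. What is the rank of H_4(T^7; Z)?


By the Kunneth formula, b_k(T^n) = C(n,k).
b_4(T^7) = C(7,4).
C(7,4) = 7!/(4!*3!) = 35

35


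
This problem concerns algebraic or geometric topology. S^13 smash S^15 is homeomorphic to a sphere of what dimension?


S^m ^ S^n = S^{m+n}.
k = 13 + 15 = 28

28


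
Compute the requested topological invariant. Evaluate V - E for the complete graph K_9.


K_9: V = 9, E = C(9,2) = 36.
chi = V - E = 9 - 36 = -27

-27


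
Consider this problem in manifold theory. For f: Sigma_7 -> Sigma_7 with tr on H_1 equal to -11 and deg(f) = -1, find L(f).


L(f) = tr(f_0*) - tr(f_1*) + tr(f_2*).
= 1 - (-11) + (-1)
= 11

11


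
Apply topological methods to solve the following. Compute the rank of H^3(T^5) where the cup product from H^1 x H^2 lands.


Cup product: H^p x H^q -> H^{p+q}; here p+q = 1+2 = 3.
rank H^k(T^n) = C(n,k).
C(5,3) = 10

10


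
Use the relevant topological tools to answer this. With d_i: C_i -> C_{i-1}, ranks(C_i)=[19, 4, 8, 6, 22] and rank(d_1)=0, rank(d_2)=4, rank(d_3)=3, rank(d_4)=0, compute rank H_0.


rank H_k = rank(ker d_k) - rank(im d_{k+1}).
rank(ker d_0) = rank(C_0) - rank(d_0) = 19 - 0 = 19.
rank(im d_{0+1}) = 0.
rank H_0 = 19 - 0 = 19

19


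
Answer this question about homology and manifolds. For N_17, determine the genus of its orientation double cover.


chi(N_17) = 2 - 17 = -15.
Double cover: chi(Sigma_g) = 2 * chi(N_17) = 2*(-15) = -30.
2 - 2g = -30, so g = (2 - (-30))/2 = 32/2 = 16

16


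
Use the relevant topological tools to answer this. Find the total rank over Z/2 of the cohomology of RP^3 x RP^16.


dim H^*(RP^n; Z/2) = n+1 (one Z/2 in each degree 0..n).
Total Betti number is multiplicative.
Total = (3+1) * (16+1) = 4 * 17 = 68

68


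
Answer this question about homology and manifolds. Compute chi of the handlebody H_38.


A genus-g handlebody deformation retracts to a wedge of g circles.
chi(vee_g S^1) = 1 - g.
chi(H_38) = 1 - 38 = -37

-37


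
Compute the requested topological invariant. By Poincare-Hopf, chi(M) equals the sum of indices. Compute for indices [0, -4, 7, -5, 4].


Poincare-Hopf: chi(M) = sum of indices of zeros.
chi = (0) + (-4) + (7) + (-5) + (4) = 2

2


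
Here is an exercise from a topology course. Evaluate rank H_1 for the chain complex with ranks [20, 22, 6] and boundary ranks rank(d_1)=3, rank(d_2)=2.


rank H_k = rank(ker d_k) - rank(im d_{k+1}).
rank(ker d_1) = rank(C_1) - rank(d_1) = 22 - 3 = 19.
rank(im d_{1+1}) = 2.
rank H_1 = 19 - 2 = 17

17


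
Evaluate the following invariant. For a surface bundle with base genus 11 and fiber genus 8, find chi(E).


For a fiber bundle F -> E -> B (with CW structure): chi(E) = chi(B) * chi(F).
chi(Sigma_11) = -20, chi(Sigma_8) = -14.
chi(E) = (-20) * (-14) = 280

280


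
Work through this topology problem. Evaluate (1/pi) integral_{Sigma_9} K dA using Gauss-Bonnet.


Gauss-Bonnet: integral K dA = 2*pi*chi(M).
chi(Sigma_9) = 2 - 2*9 = -16.
(integral K dA)/pi = 2*chi = 2*(-16) = -32

-32


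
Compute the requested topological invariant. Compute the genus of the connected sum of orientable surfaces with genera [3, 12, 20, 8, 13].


Genus is additive under connected sum of orientable surfaces.
g = 3 + 12 + 20 + 8 + 13 = 56

56


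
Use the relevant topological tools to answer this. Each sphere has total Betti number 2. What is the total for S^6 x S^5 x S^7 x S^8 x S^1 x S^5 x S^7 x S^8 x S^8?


Total Betti number is multiplicative under products.
Each S^d (d>=1) has total Betti number 2.
There are 9 sphere factors.
Total = 2^9 = 512

512


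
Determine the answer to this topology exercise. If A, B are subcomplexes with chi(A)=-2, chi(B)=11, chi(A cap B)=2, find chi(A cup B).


chi(A cup B) = chi(A) + chi(B) - chi(A cap B)
= -2 + (11) - (2)
= 7

7


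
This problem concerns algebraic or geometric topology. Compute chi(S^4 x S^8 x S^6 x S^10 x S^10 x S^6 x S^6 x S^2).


chi is multiplicative: chi(X x Y) = chi(X) chi(Y).
Each even-dim sphere has chi = 2. There are 8 factors.
chi = 2^8 = 256

256


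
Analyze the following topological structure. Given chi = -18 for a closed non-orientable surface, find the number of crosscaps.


chi = 2 - k for closed non-orientable surfaces with k crosscaps.
-18 = 2 - k
k = 2 - (-18) = 20

20


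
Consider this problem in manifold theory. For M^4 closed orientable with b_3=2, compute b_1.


Poincare duality for closed orientable n-manifolds: b_k = b_{n-k}.
Here n = 4, so b_1 = b_3 = 2

2


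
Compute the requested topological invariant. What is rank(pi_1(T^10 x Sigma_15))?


pi_1(A x B) = pi_1(A) x pi_1(B); rank of abelianization = b_1.
b_1(T^10) = 10, b_1(Sigma_15) = 2*15 = 30.
b_1(product) = 10 + 30 = 40

40


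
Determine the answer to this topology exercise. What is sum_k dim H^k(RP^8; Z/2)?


H^k(RP^8; Z/2) = Z/2 for each 0 <= k <= 8.
Total dimension = 8 + 1 = 9

9


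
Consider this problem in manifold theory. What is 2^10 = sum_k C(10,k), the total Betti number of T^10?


b_k(T^10) = C(10,k), so the sum over k is sum_k C(10,k) = 2^10.
Total = 2^10 = 1024

1024


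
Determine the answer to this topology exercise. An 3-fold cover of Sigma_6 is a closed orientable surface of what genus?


For an n-sheeted cover: chi(E) = n * chi(B).
chi(Sigma_6) = 2 - 2*6 = -10.
chi(E) = 3 * (-10) = -30.
genus(E) = (2 - chi(E))/2 = (2 - (-30))/2 = 32/2 = 16

16


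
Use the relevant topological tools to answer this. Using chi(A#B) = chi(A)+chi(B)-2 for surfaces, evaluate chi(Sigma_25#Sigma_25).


chi(Sigma_25) = 2 - 2*25 = -48
chi(Sigma_25) = 2 - 2*25 = -48
For surfaces: chi(A#B) = chi(A) + chi(B) - 2.
chi = -48 + -48 - 2 = -98

-98


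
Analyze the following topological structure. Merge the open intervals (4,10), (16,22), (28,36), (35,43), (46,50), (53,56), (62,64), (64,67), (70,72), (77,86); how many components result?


Sort and merge overlapping open intervals.
Merged: (4,10), (16,22), (28,43), (46,50), (53,56), (62,64), (64,67), (70,72), (77,86).
Number of components = 9

9


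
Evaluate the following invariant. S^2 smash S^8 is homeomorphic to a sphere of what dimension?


S^m ^ S^n = S^{m+n}.
k = 2 + 8 = 10

10


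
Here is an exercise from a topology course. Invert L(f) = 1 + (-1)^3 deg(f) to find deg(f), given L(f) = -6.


L(f) = 1 + (-1)^3 deg(f) on S^3.
-6 = 1 + (-1)^3 * deg(f)
(-1)^3 * deg(f) = -7
deg(f) = 7

7


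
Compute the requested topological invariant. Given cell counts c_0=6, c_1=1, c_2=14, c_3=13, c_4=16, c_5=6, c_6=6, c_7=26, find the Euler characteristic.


chi = sum_k (-1)^k c_k.
= (-1)^0*6 + (-1)^1*1 + (-1)^2*14 + (-1)^3*13 + (-1)^4*16 + (-1)^5*6 + (-1)^6*6 + (-1)^7*26
= (6) + (-1) + (14) + (-13) + (16) + (-6) + (6) + (-26)
= -4

-4


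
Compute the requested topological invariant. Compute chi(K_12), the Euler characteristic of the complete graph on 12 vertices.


K_12: V = 12, E = C(12,2) = 66.
chi = V - E = 12 - 66 = -54

-54


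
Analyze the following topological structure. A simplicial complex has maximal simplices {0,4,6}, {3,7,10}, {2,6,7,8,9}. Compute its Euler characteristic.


Enumerate all faces; f-vector: f_0=9, f_1=16, f_2=12, f_3=5, f_4=1.
chi = sum (-1)^k f_k = 1

1


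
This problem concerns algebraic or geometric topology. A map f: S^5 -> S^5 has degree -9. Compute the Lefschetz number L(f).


On S^5: L(f) = tr(f_0*) + (-1)^5 tr(f_5*) = 1 + (-1)^5 * deg(f).
L(f) = 1 + (-1)^5 * -9 = 1 + 9 = 10

10


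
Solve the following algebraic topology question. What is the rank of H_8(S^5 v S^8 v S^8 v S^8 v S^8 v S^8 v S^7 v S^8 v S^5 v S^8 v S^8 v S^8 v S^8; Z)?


For a wedge of spheres, H_k (k>0) is free on one generator per sphere of dimension k.
Spheres of dimension 8: count = 10.
b_8 = 10

10


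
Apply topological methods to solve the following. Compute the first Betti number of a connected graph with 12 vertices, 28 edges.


For a connected graph: rank(pi_1) = b_1 = E - V + 1 = 1 - chi.
chi = V - E = 12 - 28 = -16.
rank = 1 - (-16) = 28 - 12 + 1 = 17

17


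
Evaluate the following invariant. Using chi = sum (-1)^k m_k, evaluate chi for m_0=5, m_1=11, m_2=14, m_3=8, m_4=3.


Morse theory: chi(M) = sum_k (-1)^k m_k where m_k = #(index-k critical points).
= (5) + (-11) + (14) + (-8) + (3) = 3

3


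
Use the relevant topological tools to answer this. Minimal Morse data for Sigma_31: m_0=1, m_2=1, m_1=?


A perfect Morse function has m_k = b_k.
For Sigma_31: b_0=1, b_1=2g=62, b_2=1.
Saddles m_1 = 2g = 62

62


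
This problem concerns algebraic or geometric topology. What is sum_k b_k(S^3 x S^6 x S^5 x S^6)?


Total Betti number is multiplicative under products.
Each S^d (d>=1) has total Betti number 2.
There are 4 sphere factors.
Total = 2^4 = 16

16


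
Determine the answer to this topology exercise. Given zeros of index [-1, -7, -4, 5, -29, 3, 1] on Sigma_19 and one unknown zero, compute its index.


Poincare-Hopf: sum of indices = chi(M).
chi(Sigma_19) = 2 - 2*19 = -36.
Sum of known indices = -32.
x = chi - (sum known) = -36 - (-32) = -4

-4


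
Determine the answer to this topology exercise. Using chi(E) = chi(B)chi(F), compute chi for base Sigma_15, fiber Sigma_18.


For a fiber bundle F -> E -> B (with CW structure): chi(E) = chi(B) * chi(F).
chi(Sigma_15) = -28, chi(Sigma_18) = -34.
chi(E) = (-28) * (-34) = 952

952


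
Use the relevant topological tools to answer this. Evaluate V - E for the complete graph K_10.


K_10: V = 10, E = C(10,2) = 45.
chi = V - E = 10 - 45 = -35

-35


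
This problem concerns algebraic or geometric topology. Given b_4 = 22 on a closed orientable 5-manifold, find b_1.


Poincare duality for closed orientable n-manifolds: b_k = b_{n-k}.
Here n = 5, so b_1 = b_4 = 22

22


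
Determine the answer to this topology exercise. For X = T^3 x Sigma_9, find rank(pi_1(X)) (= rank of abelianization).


pi_1(A x B) = pi_1(A) x pi_1(B); rank of abelianization = b_1.
b_1(T^3) = 3, b_1(Sigma_9) = 2*9 = 18.
b_1(product) = 3 + 18 = 21

21


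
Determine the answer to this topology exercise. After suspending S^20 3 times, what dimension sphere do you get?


Each suspension raises dimension by 1: Sigma S^n = S^{n+1}.
Sigma^3 S^20 = S^{20+3} = S^23

23


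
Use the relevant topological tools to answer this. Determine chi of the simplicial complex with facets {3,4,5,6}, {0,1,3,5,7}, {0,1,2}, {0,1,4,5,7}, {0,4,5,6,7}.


Enumerate all faces; f-vector: f_0=8, f_1=22, f_2=26, f_3=14, f_4=3.
chi = sum (-1)^k f_k = 1

1


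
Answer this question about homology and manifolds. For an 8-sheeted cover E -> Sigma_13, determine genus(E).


For an n-sheeted cover: chi(E) = n * chi(B).
chi(Sigma_13) = 2 - 2*13 = -24.
chi(E) = 8 * (-24) = -192.
genus(E) = (2 - chi(E))/2 = (2 - (-192))/2 = 194/2 = 97

97


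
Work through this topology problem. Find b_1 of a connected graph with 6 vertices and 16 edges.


For a connected graph: rank(pi_1) = b_1 = E - V + 1 = 1 - chi.
chi = V - E = 6 - 16 = -10.
rank = 1 - (-10) = 16 - 6 + 1 = 11

11


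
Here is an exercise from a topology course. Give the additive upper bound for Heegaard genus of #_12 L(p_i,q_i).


Heegaard genus satisfies g(A#B) <= g(A) + g(B).
Each lens space has g = 1.
Upper bound: 12 * 1 = 12

12


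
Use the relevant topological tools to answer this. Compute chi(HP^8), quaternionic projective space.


HP^8 has one cell in each dimension 0, 4, ..., 4*8 (8+1 cells, all even-dim).
chi = 8 + 1 = 9

9


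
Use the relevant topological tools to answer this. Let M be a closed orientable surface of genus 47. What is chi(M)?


For a closed orientable surface of genus g: chi = 2 - 2g.
Here g = 47.
chi = 2 - 2*47 = 2 - 94 = -92

-92


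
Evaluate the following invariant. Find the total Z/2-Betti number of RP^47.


H^k(RP^47; Z/2) = Z/2 for each 0 <= k <= 47.
Total dimension = 47 + 1 = 48

48


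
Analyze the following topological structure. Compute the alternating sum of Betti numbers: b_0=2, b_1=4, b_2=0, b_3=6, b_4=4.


chi = sum_k (-1)^k b_k.
= (2) + (-4) + (0) + (-6) + (4)
= -4

-4


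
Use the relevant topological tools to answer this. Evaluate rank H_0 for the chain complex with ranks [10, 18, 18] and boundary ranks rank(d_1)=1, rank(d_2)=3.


rank H_k = rank(ker d_k) - rank(im d_{k+1}).
rank(ker d_0) = rank(C_0) - rank(d_0) = 10 - 0 = 10.
rank(im d_{0+1}) = 1.
rank H_0 = 10 - 1 = 9

9


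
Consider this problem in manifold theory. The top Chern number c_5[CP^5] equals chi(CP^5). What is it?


For any closed oriented manifold, <e(TM),[M]> = chi(M).
chi(CP^5) = 5+1 = 6

6


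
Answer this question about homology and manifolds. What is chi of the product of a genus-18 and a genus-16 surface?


chi(Sigma_18) = 2 - 2*18 = -34
chi(Sigma_16) = 2 - 2*16 = -30
chi(product) = (-34) * (-30) = 1020

1020


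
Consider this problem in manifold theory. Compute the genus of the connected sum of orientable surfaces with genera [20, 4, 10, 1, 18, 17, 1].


Genus is additive under connected sum of orientable surfaces.
g = 20 + 4 + 10 + 1 + 18 + 17 + 1 = 71

71


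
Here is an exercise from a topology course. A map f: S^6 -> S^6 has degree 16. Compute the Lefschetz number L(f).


On S^6: L(f) = tr(f_0*) + (-1)^6 tr(f_6*) = 1 + (-1)^6 * deg(f).
L(f) = 1 + (-1)^6 * 16 = 1 + 16 = 17

17


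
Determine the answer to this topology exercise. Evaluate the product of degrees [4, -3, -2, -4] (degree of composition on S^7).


Degree is multiplicative: deg(composition) = product of degrees.
= (4) * (-3) * (-2) * (-4) = -96

-96


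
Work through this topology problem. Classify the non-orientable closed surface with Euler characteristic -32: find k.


chi = 2 - k for closed non-orientable surfaces with k crosscaps.
-32 = 2 - k
k = 2 - (-32) = 34

34


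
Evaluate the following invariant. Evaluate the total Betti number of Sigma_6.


For Sigma_6: b_0 = 1, b_1 = 2g = 12, b_2 = 1.
Total = 1 + 12 + 1 = 14

14


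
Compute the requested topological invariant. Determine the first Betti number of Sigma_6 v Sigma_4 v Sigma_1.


For a wedge X v Y: reduced H_k(X v Y) = H_k(X) + H_k(Y).
Each Sigma_g contributes b_1 = 2g.
b_1 = 12 + 8 + 2 = 22

22


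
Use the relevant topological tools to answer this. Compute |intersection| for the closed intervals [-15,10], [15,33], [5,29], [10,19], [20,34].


Intersection = [max(a_i), min(b_i)] = [20, 10].
Since 20 > 10, the intersection is empty.
Length = 0

0


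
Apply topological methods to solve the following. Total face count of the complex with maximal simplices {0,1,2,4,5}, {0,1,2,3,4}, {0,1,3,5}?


Each maximal simplex on m vertices has 2^m - 1 nonempty faces.
Take the union (dedupe shared faces).
Total distinct faces = 51

51


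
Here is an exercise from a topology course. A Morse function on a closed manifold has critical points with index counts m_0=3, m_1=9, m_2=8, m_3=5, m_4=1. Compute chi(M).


Morse theory: chi(M) = sum_k (-1)^k m_k where m_k = #(index-k critical points).
= (3) + (-9) + (8) + (-5) + (1) = -2

-2


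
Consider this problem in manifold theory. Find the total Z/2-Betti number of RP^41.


H^k(RP^41; Z/2) = Z/2 for each 0 <= k <= 41.
Total dimension = 41 + 1 = 42

42


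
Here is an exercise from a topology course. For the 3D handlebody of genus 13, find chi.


A genus-g handlebody deformation retracts to a wedge of g circles.
chi(vee_g S^1) = 1 - g.
chi(H_13) = 1 - 13 = -12

-12


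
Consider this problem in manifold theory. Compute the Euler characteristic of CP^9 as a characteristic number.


For any closed oriented manifold, <e(TM),[M]> = chi(M).
chi(CP^9) = 9+1 = 10

10


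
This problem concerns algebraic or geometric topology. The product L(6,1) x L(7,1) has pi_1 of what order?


pi_1(X x Y) = pi_1(X) x pi_1(Y).
pi_1(L(6,1)) = Z/6, pi_1(L(7,1)) = Z/7.
|Z/6 x Z/7| = 6 * 7 = 42

42


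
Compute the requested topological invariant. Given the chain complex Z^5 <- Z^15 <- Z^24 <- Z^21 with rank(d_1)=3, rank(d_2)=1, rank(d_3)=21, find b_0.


rank H_k = rank(ker d_k) - rank(im d_{k+1}).
rank(ker d_0) = rank(C_0) - rank(d_0) = 5 - 0 = 5.
rank(im d_{0+1}) = 3.
rank H_0 = 5 - 3 = 2

2


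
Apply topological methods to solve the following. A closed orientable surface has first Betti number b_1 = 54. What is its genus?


For a closed orientable surface: b_1 = 2g.
54 = 2g
g = 54 / 2 = 27

27


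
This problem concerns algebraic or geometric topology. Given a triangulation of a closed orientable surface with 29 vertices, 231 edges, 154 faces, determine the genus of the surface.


chi = V - E + F = 29 - 231 + 154 = -48
For orientable closed surface: chi = 2 - 2g, so g = (2 - chi)/2.
g = (2 - (-48)) / 2 = 50 / 2 = 25

25


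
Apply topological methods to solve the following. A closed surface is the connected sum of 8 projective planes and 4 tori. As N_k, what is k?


Since a >= 1, the sum is non-orientable; each T^2 can be replaced by RP^2 # RP^2 (since T^2#RP^2 = 3RP^2).
Total crosscaps k = 8 + 2*4 = 16.
Check via chi: chi = 8*1 + 4*0 - (8+4-1)*2 = -14 = 2 - k = -14. Consistent.

16


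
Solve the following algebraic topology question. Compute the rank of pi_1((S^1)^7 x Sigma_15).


pi_1(A x B) = pi_1(A) x pi_1(B); rank of abelianization = b_1.
b_1(T^7) = 7, b_1(Sigma_15) = 2*15 = 30.
b_1(product) = 7 + 30 = 37

37


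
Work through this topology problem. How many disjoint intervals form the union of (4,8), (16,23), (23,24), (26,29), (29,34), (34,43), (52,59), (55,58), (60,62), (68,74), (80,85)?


Sort and merge overlapping open intervals.
Merged: (4,8), (16,23), (23,24), (26,29), (29,34), (34,43), (52,59), (60,62), (68,74), (80,85).
Number of components = 10

10


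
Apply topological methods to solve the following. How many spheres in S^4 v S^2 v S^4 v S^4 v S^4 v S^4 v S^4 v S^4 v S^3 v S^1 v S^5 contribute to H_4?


For a wedge of spheres, H_k (k>0) is free on one generator per sphere of dimension k.
Spheres of dimension 4: count = 7.
b_4 = 7

7


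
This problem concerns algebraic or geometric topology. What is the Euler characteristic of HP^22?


HP^22 has one cell in each dimension 0, 4, ..., 4*22 (22+1 cells, all even-dim).
chi = 22 + 1 = 23

23


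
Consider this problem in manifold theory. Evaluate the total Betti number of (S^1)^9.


b_k(T^9) = C(9,k), so the sum over k is sum_k C(9,k) = 2^9.
Total = 2^9 = 512

512


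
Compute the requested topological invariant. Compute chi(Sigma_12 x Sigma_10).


chi(Sigma_12) = 2 - 2*12 = -22
chi(Sigma_10) = 2 - 2*10 = -18
chi(product) = (-22) * (-18) = 396

396


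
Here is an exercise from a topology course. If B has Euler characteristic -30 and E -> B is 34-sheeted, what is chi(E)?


For a finite covering: chi(E) = (number of sheets) * chi(B).
chi(E) = 34 * (-30) = -1020

-1020


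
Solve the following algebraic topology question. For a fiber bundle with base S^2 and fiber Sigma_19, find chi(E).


chi(S^2) = 2 (n even), chi(Sigma_19) = 2 - 2*19 = -36.
chi(E) = 2 * (-36) = -72

-72


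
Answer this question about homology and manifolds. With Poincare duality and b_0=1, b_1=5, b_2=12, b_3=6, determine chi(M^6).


By Poincare duality b_k = b_{6-k}, so full Betti numbers: b_0=1, b_1=5, b_2=12, b_3=6, b_4=12, b_5=5, b_6=1.
chi = sum (-1)^k b_k = 10

10


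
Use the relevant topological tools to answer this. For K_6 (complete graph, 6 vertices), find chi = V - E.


K_6: V = 6, E = C(6,2) = 15.
chi = V - E = 6 - 15 = -9

-9


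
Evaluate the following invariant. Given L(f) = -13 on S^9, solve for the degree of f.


L(f) = 1 + (-1)^9 deg(f) on S^9.
-13 = 1 + (-1)^9 * deg(f)
(-1)^9 * deg(f) = -14
deg(f) = 14

14


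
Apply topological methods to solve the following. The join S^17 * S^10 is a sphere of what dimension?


Join of spheres: S^m * S^n = S^{m+n+1}.
dim = 17 + 10 + 1 = 28

28


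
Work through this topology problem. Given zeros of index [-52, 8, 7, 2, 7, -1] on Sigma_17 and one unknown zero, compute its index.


Poincare-Hopf: sum of indices = chi(M).
chi(Sigma_17) = 2 - 2*17 = -32.
Sum of known indices = -29.
x = chi - (sum known) = -32 - (-29) = -3

-3


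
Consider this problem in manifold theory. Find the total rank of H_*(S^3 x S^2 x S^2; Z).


Total Betti number is multiplicative under products.
Each S^d (d>=1) has total Betti number 2.
There are 3 sphere factors.
Total = 2^3 = 8

8


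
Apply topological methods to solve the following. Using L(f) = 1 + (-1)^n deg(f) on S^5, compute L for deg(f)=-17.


On S^5: L(f) = tr(f_0*) + (-1)^5 tr(f_5*) = 1 + (-1)^5 * deg(f).
L(f) = 1 + (-1)^5 * -17 = 1 + 17 = 18

18


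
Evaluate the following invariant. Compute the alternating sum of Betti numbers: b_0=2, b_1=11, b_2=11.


chi = sum_k (-1)^k b_k.
= (2) + (-11) + (11)
= 2

2


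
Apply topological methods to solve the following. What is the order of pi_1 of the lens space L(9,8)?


pi_1(L(p,q)) = Z/pZ for any q coprime to p.
|pi_1(L(9,8))| = 9

9


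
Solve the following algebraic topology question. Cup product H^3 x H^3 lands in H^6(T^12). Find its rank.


Cup product: H^p x H^q -> H^{p+q}; here p+q = 3+3 = 6.
rank H^k(T^n) = C(n,k).
C(12,6) = 924

924


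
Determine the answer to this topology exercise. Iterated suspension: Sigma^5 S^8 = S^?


Each suspension raises dimension by 1: Sigma S^n = S^{n+1}.
Sigma^5 S^8 = S^{8+5} = S^13

13


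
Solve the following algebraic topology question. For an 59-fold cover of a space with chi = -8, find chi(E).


For a finite covering: chi(E) = (number of sheets) * chi(B).
chi(E) = 59 * (-8) = -472

-472


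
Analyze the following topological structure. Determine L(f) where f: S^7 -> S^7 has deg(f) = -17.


On S^7: L(f) = tr(f_0*) + (-1)^7 tr(f_7*) = 1 + (-1)^7 * deg(f).
L(f) = 1 + (-1)^7 * -17 = 1 + 17 = 18

18


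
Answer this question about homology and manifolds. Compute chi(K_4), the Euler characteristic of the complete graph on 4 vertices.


K_4: V = 4, E = C(4,2) = 6.
chi = V - E = 4 - 6 = -2

-2


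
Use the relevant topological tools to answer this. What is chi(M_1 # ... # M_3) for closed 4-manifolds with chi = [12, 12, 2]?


For n-manifolds: chi(A#B) = chi(A) + chi(B) - chi(S^4).
chi(S^4) = 1 + (-1)^4 = 2.
chi(#) = (sum chi_i) - (3-1)*chi(S^4) = 26 - 2*2 = 22

22


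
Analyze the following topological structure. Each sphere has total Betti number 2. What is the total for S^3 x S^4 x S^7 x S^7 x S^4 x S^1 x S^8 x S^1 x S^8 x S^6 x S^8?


Total Betti number is multiplicative under products.
Each S^d (d>=1) has total Betti number 2.
There are 11 sphere factors.
Total = 2^11 = 2048

2048


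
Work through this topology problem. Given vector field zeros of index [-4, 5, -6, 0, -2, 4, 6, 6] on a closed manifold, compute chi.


Poincare-Hopf: chi(M) = sum of indices of zeros.
chi = (-4) + (5) + (-6) + (0) + (-2) + (4) + (6) + (6) = 9

9


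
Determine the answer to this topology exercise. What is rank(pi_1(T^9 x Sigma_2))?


pi_1(A x B) = pi_1(A) x pi_1(B); rank of abelianization = b_1.
b_1(T^9) = 9, b_1(Sigma_2) = 2*2 = 4.
b_1(product) = 9 + 4 = 13

13


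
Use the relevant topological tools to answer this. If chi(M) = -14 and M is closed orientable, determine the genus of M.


chi = 2 - 2g for closed orientable surfaces.
-14 = 2 - 2g
2g = 2 - (-14) = 16
g = 8

8


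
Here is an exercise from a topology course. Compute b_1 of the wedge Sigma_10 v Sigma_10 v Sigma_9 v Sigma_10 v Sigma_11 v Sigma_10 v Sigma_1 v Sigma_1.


For a wedge X v Y: reduced H_k(X v Y) = H_k(X) + H_k(Y).
Each Sigma_g contributes b_1 = 2g.
b_1 = 20 + 20 + 18 + 20 + 22 + 20 + 2 + 2 = 124

124


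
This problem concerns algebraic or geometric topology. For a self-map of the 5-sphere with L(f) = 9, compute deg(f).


L(f) = 1 + (-1)^5 deg(f) on S^5.
9 = 1 + (-1)^5 * deg(f)
(-1)^5 * deg(f) = 8
deg(f) = -8

-8


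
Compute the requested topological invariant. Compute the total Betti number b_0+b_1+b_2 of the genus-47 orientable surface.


For Sigma_47: b_0 = 1, b_1 = 2g = 94, b_2 = 1.
Total = 1 + 94 + 1 = 96

96


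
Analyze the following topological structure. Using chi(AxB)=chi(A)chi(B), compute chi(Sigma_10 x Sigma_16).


chi(Sigma_10) = 2 - 2*10 = -18
chi(Sigma_16) = 2 - 2*16 = -30
chi(product) = (-18) * (-30) = 540

540


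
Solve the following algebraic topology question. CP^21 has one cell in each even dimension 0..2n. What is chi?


CP^21 has one cell in each even dimension 0, 2, ..., 2*21 (21+1 cells total).
All cells are even-dimensional, so chi = number of cells.
chi = 21 + 1 = 22

22


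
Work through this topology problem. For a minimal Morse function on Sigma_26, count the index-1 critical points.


A perfect Morse function has m_k = b_k.
For Sigma_26: b_0=1, b_1=2g=52, b_2=1.
Saddles m_1 = 2g = 52

52


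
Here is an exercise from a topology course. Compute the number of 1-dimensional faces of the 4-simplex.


Delta^4 has 4+1 vertices. A 1-face is a choice of 1+1 vertices.
f_1 = C(4+1, 1+1) = C(5,2) = 10

10


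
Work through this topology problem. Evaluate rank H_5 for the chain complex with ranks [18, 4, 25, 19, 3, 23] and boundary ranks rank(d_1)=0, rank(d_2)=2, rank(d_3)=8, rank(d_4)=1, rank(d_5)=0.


rank H_k = rank(ker d_k) - rank(im d_{k+1}).
rank(ker d_5) = rank(C_5) - rank(d_5) = 23 - 0 = 23.
rank(im d_{5+1}) = 0.
rank H_5 = 23 - 0 = 23

23


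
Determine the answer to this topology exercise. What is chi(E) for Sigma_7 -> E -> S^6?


chi(S^6) = 2 (n even), chi(Sigma_7) = 2 - 2*7 = -12.
chi(E) = 2 * (-12) = -24

-24


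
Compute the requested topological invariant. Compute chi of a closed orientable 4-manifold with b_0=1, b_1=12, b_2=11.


By Poincare duality b_k = b_{4-k}, so full Betti numbers: b_0=1, b_1=12, b_2=11, b_3=12, b_4=1.
chi = sum (-1)^k b_k = -11

-11


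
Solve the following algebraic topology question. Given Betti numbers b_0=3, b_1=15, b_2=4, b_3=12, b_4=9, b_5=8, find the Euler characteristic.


chi = sum_k (-1)^k b_k.
= (3) + (-15) + (4) + (-12) + (9) + (-8)
= -19

-19


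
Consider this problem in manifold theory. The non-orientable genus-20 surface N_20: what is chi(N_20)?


For a non-orientable closed surface with k crosscaps: chi = 2 - k.
Here k = 20.
chi = 2 - 20 = -18

-18


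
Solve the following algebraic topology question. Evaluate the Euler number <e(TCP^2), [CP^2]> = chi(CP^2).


For any closed oriented manifold, <e(TM),[M]> = chi(M).
chi(CP^2) = 2+1 = 3

3


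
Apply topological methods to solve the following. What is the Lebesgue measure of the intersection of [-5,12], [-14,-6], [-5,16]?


Intersection = [max(a_i), min(b_i)] = [-5, -6].
Since -5 > -6, the intersection is empty.
Length = 0

0


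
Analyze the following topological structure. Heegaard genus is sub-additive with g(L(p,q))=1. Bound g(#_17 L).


Heegaard genus satisfies g(A#B) <= g(A) + g(B).
Each lens space has g = 1.
Upper bound: 17 * 1 = 17

17


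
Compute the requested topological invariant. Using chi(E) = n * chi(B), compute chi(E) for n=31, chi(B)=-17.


For a finite covering: chi(E) = (number of sheets) * chi(B).
chi(E) = 31 * (-17) = -527

-527


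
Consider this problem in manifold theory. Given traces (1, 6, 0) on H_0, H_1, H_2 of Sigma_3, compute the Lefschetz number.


L(f) = tr(f_0*) - tr(f_1*) + tr(f_2*).
= 1 - (6) + (0)
= -5

-5


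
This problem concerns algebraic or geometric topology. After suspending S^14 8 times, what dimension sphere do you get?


Each suspension raises dimension by 1: Sigma S^n = S^{n+1}.
Sigma^8 S^14 = S^{14+8} = S^22

22


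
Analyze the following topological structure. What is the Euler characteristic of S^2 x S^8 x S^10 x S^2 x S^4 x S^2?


chi is multiplicative: chi(X x Y) = chi(X) chi(Y).
Each even-dim sphere has chi = 2. There are 6 factors.
chi = 2^6 = 64

64


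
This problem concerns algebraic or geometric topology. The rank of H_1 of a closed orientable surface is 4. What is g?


For a closed orientable surface: b_1 = 2g.
4 = 2g
g = 4 / 2 = 2

2


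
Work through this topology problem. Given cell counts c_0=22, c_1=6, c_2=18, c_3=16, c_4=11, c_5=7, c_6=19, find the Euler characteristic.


chi = sum_k (-1)^k c_k.
= (-1)^0*22 + (-1)^1*6 + (-1)^2*18 + (-1)^3*16 + (-1)^4*11 + (-1)^5*7 + (-1)^6*19
= (22) + (-6) + (18) + (-16) + (11) + (-7) + (19)
= 41

41


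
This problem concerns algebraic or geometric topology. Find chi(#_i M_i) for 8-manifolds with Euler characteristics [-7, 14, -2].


For n-manifolds: chi(A#B) = chi(A) + chi(B) - chi(S^8).
chi(S^8) = 1 + (-1)^8 = 2.
chi(#) = (sum chi_i) - (3-1)*chi(S^8) = 5 - 2*2 = 1

1
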